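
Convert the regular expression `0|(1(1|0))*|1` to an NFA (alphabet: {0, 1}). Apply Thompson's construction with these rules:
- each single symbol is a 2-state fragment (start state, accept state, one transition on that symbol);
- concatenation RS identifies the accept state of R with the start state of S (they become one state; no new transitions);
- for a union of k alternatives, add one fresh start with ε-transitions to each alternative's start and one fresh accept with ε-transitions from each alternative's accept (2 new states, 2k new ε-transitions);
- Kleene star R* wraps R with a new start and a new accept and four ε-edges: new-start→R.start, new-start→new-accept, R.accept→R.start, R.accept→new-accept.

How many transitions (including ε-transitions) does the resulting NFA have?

Per subexpression:
Each of the 5 symbol leaves contributes 1 transition (1 symbol, 0 ε).
  1|0 = 6 transitions (2 symbol, 4 ε)
  1(1|0) = 7 transitions (3 symbol, 4 ε)
  (1(1|0))* = 11 transitions (3 symbol, 8 ε)
  0|(1(1|0))*|1 = 19 transitions (5 symbol, 14 ε)

19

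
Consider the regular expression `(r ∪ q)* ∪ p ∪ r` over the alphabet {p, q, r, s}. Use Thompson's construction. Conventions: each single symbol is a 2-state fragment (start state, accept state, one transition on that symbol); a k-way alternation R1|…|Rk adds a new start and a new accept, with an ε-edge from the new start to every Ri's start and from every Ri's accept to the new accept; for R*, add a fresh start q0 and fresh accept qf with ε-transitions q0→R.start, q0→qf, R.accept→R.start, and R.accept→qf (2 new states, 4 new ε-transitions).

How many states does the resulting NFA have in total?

14

Recursing over subexpressions:
Each of the 4 symbol leaves contributes a 2-state fragment.
  r ∪ q → 6 states
  (r ∪ q)* → 8 states
  (r ∪ q)* ∪ p ∪ r → 14 states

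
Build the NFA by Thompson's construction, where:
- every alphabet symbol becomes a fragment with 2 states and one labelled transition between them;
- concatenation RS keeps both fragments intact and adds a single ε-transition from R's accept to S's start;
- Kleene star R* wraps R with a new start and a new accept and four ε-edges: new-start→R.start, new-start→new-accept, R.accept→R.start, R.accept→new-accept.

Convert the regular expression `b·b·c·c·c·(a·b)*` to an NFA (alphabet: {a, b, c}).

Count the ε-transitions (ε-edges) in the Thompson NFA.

Recursing over subexpressions:
Each of the 7 symbol leaves contributes 0 ε-transitions.
  a·b — 1 ε-transition
  (a·b)* — 5 ε-transitions
  b·b·c·c·c·(a·b)* — 10 ε-transitions

10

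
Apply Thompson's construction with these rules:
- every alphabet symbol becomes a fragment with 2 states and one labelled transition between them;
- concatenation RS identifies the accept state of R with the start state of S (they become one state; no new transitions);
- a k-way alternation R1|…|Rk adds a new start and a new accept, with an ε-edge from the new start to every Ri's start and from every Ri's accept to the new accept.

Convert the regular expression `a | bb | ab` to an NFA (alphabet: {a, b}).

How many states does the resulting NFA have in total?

Building bottom-up:
Each of the 5 symbol leaves contributes a 2-state fragment.
  bb : 3 states
  ab : 3 states
  a | bb | ab : 10 states

10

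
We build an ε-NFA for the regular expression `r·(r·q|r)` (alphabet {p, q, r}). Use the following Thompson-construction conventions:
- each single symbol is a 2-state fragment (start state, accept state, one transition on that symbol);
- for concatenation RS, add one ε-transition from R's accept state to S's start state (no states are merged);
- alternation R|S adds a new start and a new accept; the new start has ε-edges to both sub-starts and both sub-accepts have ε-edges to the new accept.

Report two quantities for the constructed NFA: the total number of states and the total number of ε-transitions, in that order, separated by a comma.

Recursing over subexpressions:
Each of the 4 symbol leaves contributes 2 states and 0 ε-transitions.
  r·q : 4 states, 1 ε-transition
  r·q|r : 8 states, 5 ε-transitions
  r·(r·q|r) : 10 states, 6 ε-transitions

10, 6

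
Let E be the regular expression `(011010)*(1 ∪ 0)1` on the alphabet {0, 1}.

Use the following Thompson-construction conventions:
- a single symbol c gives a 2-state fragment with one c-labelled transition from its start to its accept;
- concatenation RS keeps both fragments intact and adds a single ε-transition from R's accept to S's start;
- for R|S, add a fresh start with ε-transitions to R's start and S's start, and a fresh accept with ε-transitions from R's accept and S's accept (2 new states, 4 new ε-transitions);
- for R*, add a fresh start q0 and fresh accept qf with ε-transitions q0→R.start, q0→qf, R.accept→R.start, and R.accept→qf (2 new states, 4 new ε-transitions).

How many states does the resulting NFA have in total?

Building bottom-up:
Each of the 9 symbol leaves contributes a 2-state fragment.
  011010 → 12 states
  (011010)* → 14 states
  1 ∪ 0 → 6 states
  (011010)*(1 ∪ 0)1 → 22 states

22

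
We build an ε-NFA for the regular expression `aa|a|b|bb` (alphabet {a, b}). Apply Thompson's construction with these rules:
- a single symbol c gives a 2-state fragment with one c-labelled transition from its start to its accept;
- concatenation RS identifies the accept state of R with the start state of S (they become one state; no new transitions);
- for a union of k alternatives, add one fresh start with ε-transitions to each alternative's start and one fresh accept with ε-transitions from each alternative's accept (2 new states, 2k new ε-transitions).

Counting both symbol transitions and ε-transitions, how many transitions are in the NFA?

14

By structural recursion:
Each of the 6 symbol leaves contributes 1 transition (1 symbol, 0 ε).
  aa — 2 transitions (2 symbol, 0 ε)
  bb — 2 transitions (2 symbol, 0 ε)
  aa|a|b|bb — 14 transitions (6 symbol, 8 ε)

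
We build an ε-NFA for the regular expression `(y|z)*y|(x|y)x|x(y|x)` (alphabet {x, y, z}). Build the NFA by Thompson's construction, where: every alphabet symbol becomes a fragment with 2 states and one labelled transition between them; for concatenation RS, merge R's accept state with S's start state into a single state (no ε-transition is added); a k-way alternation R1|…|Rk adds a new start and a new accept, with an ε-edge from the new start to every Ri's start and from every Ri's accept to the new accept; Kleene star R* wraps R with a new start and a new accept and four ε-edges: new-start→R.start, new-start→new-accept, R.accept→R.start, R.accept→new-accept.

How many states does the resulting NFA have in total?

25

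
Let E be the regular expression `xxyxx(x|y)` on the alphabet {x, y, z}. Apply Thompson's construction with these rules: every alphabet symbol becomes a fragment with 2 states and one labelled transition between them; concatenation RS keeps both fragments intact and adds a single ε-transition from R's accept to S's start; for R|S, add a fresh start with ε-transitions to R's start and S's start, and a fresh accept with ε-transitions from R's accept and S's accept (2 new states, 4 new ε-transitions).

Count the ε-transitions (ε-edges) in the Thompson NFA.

By structural recursion:
Each of the 7 symbol leaves contributes 0 ε-transitions.
  x|y = 4 ε-transitions
  xxyxx(x|y) = 9 ε-transitions

9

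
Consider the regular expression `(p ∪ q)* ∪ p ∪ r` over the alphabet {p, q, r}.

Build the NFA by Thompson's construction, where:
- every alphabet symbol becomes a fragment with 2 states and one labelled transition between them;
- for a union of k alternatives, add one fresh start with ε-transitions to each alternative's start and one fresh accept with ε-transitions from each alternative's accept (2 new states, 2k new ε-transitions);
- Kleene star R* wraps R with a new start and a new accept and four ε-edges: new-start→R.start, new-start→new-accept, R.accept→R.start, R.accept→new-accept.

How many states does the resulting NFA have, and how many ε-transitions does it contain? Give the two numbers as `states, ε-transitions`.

14, 14

Recursing over subexpressions:
Each of the 4 symbol leaves contributes 2 states and 0 ε-transitions.
  p ∪ q — 6 states, 4 ε-transitions
  (p ∪ q)* — 8 states, 8 ε-transitions
  (p ∪ q)* ∪ p ∪ r — 14 states, 14 ε-transitions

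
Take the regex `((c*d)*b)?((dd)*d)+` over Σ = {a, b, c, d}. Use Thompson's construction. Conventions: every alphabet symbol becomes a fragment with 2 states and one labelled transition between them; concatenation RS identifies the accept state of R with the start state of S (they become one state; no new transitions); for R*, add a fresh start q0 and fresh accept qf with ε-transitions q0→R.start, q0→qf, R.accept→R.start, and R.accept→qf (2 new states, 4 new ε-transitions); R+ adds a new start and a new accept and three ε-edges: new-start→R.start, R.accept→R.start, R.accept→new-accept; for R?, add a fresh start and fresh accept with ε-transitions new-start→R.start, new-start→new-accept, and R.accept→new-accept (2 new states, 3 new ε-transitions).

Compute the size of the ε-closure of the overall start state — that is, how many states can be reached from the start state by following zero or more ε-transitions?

10

Compute the ε-closure size of each fragment's start state recursively; a symbol fragment's start has no outgoing ε-edge, so its closure is just itself (size 1).
  c* → the star's fresh start ε-reaches both the body's start and the fresh accept: C = 2 + 1 = 3
  c*d → C = 3 + (1−1) = 3 (closure spills across the concat boundary because the left factor accepts ε)
  (c*d)* → new start has ε-edges to the inner start and to the new accept, so C = 2 + 3 = 5
  (c*d)*b → C = 5 + (1−1) = 5 (closure spills across the concat boundary because the left factor accepts ε)
  ((c*d)*b)? → new start has ε-edges to the inner start and to the new accept, so C = 2 + 5 = 7
  dd → same as the first factor's closure: C = 1
  (dd)* → C = 1 (new start) + 1 (body) + 1 (new accept) = 3
  (dd)*d → C = 3 + (1−1) = 3 (closure spills across the concat boundary because the left factor accepts ε)
  ((dd)*d)+ → new start ε-reaches only the body's start; the new accept needs a symbol first: C = 1 + 3 = 4
  ((c*d)*b)?((dd)*d)+ → C = 7 + (4−1) = 10 (closure spills across the concat boundary because the left factor accepts ε)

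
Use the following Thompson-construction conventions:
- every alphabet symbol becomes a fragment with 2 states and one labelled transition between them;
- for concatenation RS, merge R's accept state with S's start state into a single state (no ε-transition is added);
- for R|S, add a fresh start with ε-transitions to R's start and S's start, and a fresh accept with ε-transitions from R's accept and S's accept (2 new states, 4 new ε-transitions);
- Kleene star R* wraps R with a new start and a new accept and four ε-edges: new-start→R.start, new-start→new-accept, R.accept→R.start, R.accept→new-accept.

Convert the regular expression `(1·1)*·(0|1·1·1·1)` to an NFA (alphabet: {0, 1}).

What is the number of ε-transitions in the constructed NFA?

By structural recursion:
Each of the 7 symbol leaves contributes 0 ε-transitions.
  1·1 : 0 ε-transitions
  (1·1)* : 4 ε-transitions
  1·1·1·1 : 0 ε-transitions
  0|1·1·1·1 : 4 ε-transitions
  (1·1)*·(0|1·1·1·1) : 8 ε-transitions

8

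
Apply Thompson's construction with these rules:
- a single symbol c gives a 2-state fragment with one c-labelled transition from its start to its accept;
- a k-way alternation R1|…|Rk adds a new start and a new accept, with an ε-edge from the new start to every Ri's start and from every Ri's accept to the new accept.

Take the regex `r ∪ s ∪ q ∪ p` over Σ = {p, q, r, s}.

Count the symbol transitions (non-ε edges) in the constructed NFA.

4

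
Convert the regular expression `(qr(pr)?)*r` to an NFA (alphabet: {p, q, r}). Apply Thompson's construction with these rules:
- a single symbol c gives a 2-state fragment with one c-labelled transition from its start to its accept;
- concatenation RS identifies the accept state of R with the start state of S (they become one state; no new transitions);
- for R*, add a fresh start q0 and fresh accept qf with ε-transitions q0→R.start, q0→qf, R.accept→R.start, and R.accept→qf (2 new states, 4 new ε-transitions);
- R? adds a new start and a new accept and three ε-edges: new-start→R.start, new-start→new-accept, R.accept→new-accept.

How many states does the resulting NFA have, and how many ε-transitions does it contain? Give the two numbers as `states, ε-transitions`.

Bottom-up over the parse tree:
Each of the 5 symbol leaves contributes 2 states and 0 ε-transitions.
  pr → 3 states, 0 ε-transitions
  (pr)? → 5 states, 3 ε-transitions
  qr(pr)? → 7 states, 3 ε-transitions
  (qr(pr)?)* → 9 states, 7 ε-transitions
  (qr(pr)?)*r → 10 states, 7 ε-transitions

10, 7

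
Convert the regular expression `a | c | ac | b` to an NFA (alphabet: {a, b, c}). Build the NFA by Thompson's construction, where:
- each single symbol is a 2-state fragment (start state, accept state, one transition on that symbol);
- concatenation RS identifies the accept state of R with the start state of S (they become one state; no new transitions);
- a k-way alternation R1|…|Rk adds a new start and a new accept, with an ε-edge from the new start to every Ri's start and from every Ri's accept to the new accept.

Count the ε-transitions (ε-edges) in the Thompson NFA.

8

By structural recursion:
Each of the 5 symbol leaves contributes 0 ε-transitions.
  ac = 0 ε-transitions
  a | c | ac | b = 8 ε-transitions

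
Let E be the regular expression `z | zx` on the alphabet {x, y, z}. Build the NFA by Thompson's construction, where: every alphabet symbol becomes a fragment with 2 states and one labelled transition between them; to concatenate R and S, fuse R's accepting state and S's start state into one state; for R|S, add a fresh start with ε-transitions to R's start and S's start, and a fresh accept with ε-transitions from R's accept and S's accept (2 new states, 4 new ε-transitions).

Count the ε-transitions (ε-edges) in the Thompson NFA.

4

Building bottom-up:
Each of the 3 symbol leaves contributes 0 ε-transitions.
  zx = 0 ε-transitions
  z | zx = 4 ε-transitions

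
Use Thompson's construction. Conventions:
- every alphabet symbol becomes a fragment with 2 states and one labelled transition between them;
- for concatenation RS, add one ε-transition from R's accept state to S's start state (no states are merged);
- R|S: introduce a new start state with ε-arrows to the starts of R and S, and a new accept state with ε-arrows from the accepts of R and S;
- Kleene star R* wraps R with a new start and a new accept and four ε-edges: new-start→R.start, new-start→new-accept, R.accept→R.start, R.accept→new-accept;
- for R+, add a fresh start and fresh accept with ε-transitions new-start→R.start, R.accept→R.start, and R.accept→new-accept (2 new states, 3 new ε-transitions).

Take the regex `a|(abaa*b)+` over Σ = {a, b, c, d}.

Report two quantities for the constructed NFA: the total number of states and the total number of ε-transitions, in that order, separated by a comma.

Building bottom-up:
Each of the 6 symbol leaves contributes 2 states and 0 ε-transitions.
  a* — 4 states, 4 ε-transitions
  abaa*b — 12 states, 8 ε-transitions
  (abaa*b)+ — 14 states, 11 ε-transitions
  a|(abaa*b)+ — 18 states, 15 ε-transitions

18, 15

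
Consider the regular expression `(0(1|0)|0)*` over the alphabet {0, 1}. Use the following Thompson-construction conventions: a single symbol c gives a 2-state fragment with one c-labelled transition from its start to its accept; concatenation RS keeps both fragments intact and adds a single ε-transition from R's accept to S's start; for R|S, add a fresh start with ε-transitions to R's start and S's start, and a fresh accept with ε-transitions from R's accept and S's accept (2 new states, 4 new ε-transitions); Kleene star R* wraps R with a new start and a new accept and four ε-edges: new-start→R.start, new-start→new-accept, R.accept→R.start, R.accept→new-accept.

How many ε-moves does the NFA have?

By structural recursion:
Each of the 4 symbol leaves contributes 0 ε-transitions.
  1|0 — 4 ε-transitions
  0(1|0) — 5 ε-transitions
  0(1|0)|0 — 9 ε-transitions
  (0(1|0)|0)* — 13 ε-transitions

13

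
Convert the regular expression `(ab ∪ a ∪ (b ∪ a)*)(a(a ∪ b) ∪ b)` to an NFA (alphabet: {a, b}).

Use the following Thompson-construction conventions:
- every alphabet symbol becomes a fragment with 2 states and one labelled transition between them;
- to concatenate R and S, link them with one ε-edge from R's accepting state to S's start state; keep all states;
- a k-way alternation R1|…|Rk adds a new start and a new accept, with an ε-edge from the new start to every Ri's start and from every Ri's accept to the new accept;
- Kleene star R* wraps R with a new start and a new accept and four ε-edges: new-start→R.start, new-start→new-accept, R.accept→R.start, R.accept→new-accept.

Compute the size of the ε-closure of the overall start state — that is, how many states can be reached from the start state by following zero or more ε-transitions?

12

Let C(F) = |ε-closure(F.start)| within fragment F, and note whether F accepts ε. Symbol fragments have C = 1 and do not accept ε. Then:
  ab : same as the first factor's closure: |closure| = 1
  b ∪ a : |closure| = 1 + 1 + 1 = 3 (the new accept is not ε-reachable since no branch accepts ε)
  (b ∪ a)* : the star's fresh start ε-reaches both the body's start and the fresh accept: |closure| = 2 + 3 = 5
  ab ∪ a ∪ (b ∪ a)* : |closure| = 1 (new start) + (1 + 1 + 5) + 1 (new accept, since some branch ε-reaches its own accept) = 9
  a ∪ b : |closure| = 1 + 1 + 1 = 3 (the new accept is not ε-reachable since no branch accepts ε)
  a(a ∪ b) : same as the first factor's closure: |closure| = 1
  a(a ∪ b) ∪ b : |closure| = 1 + 1 + 1 = 3 (the new accept is not ε-reachable since no branch accepts ε)
  (ab ∪ a ∪ (b ∪ a)*)(a(a ∪ b) ∪ b) : the left operand accepts ε, so the closure extends into the next operand (via the concat ε-link); |closure| = 9 + 3 = 12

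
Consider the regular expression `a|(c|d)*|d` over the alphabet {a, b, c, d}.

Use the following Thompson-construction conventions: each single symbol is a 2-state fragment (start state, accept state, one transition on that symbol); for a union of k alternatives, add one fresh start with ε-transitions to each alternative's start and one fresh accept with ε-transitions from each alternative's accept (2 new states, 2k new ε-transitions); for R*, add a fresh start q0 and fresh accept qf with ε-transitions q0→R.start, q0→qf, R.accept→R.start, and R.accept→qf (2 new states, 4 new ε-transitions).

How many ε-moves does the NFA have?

14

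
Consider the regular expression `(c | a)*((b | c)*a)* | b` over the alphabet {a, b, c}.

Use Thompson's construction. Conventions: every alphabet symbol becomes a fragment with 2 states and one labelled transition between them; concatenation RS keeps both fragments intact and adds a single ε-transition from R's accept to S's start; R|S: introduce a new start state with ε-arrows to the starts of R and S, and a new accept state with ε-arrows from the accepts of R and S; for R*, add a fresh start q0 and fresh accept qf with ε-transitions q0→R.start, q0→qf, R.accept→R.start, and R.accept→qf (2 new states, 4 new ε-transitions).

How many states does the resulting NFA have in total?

Per subexpression:
Each of the 6 symbol leaves contributes a 2-state fragment.
  c | a — 6 states
  (c | a)* — 8 states
  b | c — 6 states
  (b | c)* — 8 states
  (b | c)*a — 10 states
  ((b | c)*a)* — 12 states
  (c | a)*((b | c)*a)* — 20 states
  (c | a)*((b | c)*a)* | b — 24 states

24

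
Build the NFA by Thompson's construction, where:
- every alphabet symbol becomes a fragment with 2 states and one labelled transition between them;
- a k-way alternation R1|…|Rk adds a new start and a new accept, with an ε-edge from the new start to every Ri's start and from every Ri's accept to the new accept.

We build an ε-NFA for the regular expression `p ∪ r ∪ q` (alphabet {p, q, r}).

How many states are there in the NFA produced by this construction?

Per subexpression:
Each of the 3 symbol leaves contributes a 2-state fragment.
  p ∪ r ∪ q — 8 states

8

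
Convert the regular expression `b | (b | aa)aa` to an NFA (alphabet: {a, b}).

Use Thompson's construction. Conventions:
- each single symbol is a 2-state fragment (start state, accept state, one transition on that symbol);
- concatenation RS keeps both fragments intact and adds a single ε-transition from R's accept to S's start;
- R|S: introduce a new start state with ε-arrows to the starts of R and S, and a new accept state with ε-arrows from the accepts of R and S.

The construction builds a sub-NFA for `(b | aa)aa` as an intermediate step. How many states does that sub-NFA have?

Fragment for `(b | aa)aa`:
Each of the 5 symbol leaves contributes a 2-state fragment.
  aa → 4 states
  b | aa → 8 states
  (b | aa)aa → 12 states

12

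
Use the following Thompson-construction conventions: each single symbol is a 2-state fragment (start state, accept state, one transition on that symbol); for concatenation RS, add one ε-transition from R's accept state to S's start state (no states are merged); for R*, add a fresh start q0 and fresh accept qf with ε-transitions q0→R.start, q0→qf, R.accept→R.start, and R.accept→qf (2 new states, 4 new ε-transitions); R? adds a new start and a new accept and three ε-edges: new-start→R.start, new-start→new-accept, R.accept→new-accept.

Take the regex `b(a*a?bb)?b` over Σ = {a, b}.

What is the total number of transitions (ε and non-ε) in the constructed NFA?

Building bottom-up:
Each of the 6 symbol leaves contributes 1 transition (1 symbol, 0 ε).
  a* — 5 transitions (1 symbol, 4 ε)
  a? — 4 transitions (1 symbol, 3 ε)
  a*a?bb — 14 transitions (4 symbol, 10 ε)
  (a*a?bb)? — 17 transitions (4 symbol, 13 ε)
  b(a*a?bb)?b — 21 transitions (6 symbol, 15 ε)

21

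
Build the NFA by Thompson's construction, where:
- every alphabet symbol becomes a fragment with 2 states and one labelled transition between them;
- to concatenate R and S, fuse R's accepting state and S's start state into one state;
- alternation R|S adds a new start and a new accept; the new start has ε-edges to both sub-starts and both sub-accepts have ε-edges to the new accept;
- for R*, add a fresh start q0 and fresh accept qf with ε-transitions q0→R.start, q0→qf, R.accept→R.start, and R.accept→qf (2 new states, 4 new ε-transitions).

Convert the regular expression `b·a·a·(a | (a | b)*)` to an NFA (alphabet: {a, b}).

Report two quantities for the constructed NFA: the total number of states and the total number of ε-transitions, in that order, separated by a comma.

15, 12

Per subexpression:
Each of the 6 symbol leaves contributes 2 states and 0 ε-transitions.
  a | b : 6 states, 4 ε-transitions
  (a | b)* : 8 states, 8 ε-transitions
  a | (a | b)* : 12 states, 12 ε-transitions
  b·a·a·(a | (a | b)*) : 15 states, 12 ε-transitions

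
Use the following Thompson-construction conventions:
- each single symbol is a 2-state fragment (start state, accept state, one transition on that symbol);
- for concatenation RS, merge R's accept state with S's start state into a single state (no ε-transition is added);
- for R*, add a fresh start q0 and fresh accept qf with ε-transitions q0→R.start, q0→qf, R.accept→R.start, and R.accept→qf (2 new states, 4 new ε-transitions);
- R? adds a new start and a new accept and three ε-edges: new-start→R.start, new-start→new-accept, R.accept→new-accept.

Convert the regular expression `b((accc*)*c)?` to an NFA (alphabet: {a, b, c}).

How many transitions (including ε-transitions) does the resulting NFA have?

By structural recursion:
Each of the 6 symbol leaves contributes 1 transition (1 symbol, 0 ε).
  c* = 5 transitions (1 symbol, 4 ε)
  accc* = 8 transitions (4 symbol, 4 ε)
  (accc*)* = 12 transitions (4 symbol, 8 ε)
  (accc*)*c = 13 transitions (5 symbol, 8 ε)
  ((accc*)*c)? = 16 transitions (5 symbol, 11 ε)
  b((accc*)*c)? = 17 transitions (6 symbol, 11 ε)

17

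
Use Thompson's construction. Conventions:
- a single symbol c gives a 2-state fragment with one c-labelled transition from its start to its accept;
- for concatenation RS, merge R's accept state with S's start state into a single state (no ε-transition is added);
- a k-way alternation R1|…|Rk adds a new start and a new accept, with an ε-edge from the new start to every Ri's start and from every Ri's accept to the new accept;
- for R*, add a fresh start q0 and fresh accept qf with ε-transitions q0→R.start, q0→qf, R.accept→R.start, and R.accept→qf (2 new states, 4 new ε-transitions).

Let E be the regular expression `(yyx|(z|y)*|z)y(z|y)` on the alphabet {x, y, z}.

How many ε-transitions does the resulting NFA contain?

18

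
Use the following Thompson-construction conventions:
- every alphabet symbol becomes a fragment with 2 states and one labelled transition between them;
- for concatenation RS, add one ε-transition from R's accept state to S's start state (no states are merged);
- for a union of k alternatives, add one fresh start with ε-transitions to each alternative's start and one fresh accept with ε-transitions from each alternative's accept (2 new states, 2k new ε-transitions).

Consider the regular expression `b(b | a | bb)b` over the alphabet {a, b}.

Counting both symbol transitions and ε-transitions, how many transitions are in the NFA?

15

By structural recursion:
Each of the 6 symbol leaves contributes 1 transition (1 symbol, 0 ε).
  bb : 3 transitions (2 symbol, 1 ε)
  b | a | bb : 11 transitions (4 symbol, 7 ε)
  b(b | a | bb)b : 15 transitions (6 symbol, 9 ε)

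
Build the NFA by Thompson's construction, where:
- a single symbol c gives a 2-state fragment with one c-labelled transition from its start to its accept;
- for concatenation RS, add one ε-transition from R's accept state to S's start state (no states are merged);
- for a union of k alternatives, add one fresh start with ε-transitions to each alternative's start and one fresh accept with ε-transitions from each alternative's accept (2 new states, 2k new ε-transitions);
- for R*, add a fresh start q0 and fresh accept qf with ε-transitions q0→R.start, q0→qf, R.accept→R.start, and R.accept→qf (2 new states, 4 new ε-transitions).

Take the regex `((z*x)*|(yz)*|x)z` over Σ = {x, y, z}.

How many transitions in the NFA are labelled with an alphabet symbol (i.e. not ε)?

6

Building bottom-up:
Each of the 6 symbol leaves contributes exactly 1 symbol transition.
  z* = 1 symbol transition
  z*x = 2 symbol transitions
  (z*x)* = 2 symbol transitions
  yz = 2 symbol transitions
  (yz)* = 2 symbol transitions
  (z*x)*|(yz)*|x = 5 symbol transitions
  ((z*x)*|(yz)*|x)z = 6 symbol transitions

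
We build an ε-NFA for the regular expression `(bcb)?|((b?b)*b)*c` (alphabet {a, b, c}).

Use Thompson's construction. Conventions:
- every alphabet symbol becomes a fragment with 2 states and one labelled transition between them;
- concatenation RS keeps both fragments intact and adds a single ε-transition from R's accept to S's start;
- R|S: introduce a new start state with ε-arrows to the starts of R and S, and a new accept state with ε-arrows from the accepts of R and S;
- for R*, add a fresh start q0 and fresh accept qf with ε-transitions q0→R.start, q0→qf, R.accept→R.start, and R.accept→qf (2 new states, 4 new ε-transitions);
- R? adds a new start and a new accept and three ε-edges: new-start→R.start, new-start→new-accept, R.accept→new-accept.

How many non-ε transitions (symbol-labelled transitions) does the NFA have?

By structural recursion:
Each of the 7 symbol leaves contributes exactly 1 symbol transition.
  bcb : 3 symbol transitions
  (bcb)? : 3 symbol transitions
  b? : 1 symbol transition
  b?b : 2 symbol transitions
  (b?b)* : 2 symbol transitions
  (b?b)*b : 3 symbol transitions
  ((b?b)*b)* : 3 symbol transitions
  ((b?b)*b)*c : 4 symbol transitions
  (bcb)?|((b?b)*b)*c : 7 symbol transitions

7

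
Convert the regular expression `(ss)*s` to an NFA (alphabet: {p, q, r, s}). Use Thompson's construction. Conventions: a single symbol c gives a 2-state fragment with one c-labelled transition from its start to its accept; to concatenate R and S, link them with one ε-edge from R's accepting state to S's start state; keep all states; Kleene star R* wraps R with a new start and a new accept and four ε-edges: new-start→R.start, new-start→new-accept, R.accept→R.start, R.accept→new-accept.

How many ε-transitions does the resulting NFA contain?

Per subexpression:
Each of the 3 symbol leaves contributes 0 ε-transitions.
  ss : 1 ε-transition
  (ss)* : 5 ε-transitions
  (ss)*s : 6 ε-transitions

6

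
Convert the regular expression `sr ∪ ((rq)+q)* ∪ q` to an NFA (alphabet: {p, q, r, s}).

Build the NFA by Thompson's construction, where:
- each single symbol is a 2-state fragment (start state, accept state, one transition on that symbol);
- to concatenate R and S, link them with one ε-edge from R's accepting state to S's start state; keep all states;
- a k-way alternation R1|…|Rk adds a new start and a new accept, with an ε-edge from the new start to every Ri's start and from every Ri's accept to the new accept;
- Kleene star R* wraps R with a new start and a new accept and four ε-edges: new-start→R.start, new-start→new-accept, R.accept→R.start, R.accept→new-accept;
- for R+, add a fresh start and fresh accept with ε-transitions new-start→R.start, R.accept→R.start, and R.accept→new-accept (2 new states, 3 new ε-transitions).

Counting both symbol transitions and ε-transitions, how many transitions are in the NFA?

22

By structural recursion:
Each of the 6 symbol leaves contributes 1 transition (1 symbol, 0 ε).
  sr → 3 transitions (2 symbol, 1 ε)
  rq → 3 transitions (2 symbol, 1 ε)
  (rq)+ → 6 transitions (2 symbol, 4 ε)
  (rq)+q → 8 transitions (3 symbol, 5 ε)
  ((rq)+q)* → 12 transitions (3 symbol, 9 ε)
  sr ∪ ((rq)+q)* ∪ q → 22 transitions (6 symbol, 16 ε)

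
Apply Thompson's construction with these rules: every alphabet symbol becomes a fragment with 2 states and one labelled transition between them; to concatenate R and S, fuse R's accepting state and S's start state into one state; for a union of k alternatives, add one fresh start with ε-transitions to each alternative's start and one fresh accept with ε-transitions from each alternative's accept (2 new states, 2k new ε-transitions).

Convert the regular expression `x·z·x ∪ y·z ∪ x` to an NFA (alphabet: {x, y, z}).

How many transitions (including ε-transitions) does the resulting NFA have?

12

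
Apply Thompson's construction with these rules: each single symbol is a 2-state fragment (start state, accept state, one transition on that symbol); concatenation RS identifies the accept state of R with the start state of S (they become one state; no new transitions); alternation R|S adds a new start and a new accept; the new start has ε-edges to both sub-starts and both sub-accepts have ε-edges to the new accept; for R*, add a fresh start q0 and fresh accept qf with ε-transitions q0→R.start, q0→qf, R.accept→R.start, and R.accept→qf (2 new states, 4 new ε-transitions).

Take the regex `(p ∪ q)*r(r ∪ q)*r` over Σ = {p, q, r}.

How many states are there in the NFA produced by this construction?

By structural recursion:
Each of the 6 symbol leaves contributes a 2-state fragment.
  p ∪ q → 6 states
  (p ∪ q)* → 8 states
  r ∪ q → 6 states
  (r ∪ q)* → 8 states
  (p ∪ q)*r(r ∪ q)*r → 17 states

17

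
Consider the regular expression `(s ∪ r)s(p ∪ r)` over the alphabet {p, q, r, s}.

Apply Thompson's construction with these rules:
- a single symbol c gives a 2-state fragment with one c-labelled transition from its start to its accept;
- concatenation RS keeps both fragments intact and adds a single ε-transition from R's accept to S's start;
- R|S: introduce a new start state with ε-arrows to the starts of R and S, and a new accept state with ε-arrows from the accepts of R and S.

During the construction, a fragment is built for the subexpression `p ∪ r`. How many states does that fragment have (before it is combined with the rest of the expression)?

6

Fragment for `p ∪ r`:
Each of the 2 symbol leaves contributes a 2-state fragment.
  p ∪ r : 6 states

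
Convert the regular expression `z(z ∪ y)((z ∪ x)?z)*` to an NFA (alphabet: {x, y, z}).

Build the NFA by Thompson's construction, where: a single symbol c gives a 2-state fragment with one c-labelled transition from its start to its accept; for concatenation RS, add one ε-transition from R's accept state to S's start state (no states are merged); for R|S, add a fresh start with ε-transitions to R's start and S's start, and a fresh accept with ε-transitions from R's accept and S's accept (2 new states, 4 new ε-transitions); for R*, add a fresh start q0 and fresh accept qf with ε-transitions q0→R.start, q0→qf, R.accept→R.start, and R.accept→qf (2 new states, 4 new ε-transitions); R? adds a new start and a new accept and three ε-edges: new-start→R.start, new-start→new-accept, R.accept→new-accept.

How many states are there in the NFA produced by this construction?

20

Bottom-up over the parse tree:
Each of the 6 symbol leaves contributes a 2-state fragment.
  z ∪ y : 6 states
  z ∪ x : 6 states
  (z ∪ x)? : 8 states
  (z ∪ x)?z : 10 states
  ((z ∪ x)?z)* : 12 states
  z(z ∪ y)((z ∪ x)?z)* : 20 states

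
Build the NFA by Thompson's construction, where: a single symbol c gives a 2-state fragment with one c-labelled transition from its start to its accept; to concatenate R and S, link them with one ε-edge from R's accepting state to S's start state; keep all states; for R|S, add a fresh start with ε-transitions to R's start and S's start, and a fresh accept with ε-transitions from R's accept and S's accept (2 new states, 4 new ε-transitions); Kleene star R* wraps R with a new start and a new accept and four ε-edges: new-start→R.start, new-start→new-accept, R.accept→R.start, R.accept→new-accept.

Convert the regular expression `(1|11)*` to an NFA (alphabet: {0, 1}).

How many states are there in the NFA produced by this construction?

Per subexpression:
Each of the 3 symbol leaves contributes a 2-state fragment.
  11 → 4 states
  1|11 → 8 states
  (1|11)* → 10 states

10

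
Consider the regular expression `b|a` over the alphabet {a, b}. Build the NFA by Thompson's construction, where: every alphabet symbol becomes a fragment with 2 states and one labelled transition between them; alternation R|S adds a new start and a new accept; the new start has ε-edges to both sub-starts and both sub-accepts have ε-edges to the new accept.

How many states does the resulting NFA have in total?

6

By structural recursion:
Each of the 2 symbol leaves contributes a 2-state fragment.
  b|a — 6 states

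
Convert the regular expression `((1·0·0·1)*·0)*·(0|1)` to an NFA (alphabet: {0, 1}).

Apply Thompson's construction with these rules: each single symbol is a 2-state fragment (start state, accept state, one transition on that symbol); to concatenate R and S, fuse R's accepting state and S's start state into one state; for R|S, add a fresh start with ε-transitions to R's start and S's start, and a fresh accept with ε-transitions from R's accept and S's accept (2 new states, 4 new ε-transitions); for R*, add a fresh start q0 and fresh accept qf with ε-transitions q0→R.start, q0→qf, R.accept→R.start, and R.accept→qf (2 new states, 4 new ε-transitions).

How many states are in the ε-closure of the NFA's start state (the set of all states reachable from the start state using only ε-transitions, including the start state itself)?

7

Compute the ε-closure size of each fragment's start state recursively; a symbol fragment's start has no outgoing ε-edge, so its closure is just itself (size 1).
  1·0·0·1 → C equals the left operand's closure size = 1 (its accept is not ε-reachable, so the closure stops there)
  (1·0·0·1)* → C = 1 (new start) + 1 (body) + 1 (new accept) = 3
  (1·0·0·1)*·0 → the left operand accepts ε, so the closure extends into the next operand (the shared merged state is already counted); C = 3 + (1−1) = 3
  ((1·0·0·1)*·0)* → new start has ε-edges to the inner start and to the new accept, so C = 2 + 3 = 5
  0|1 → C = 1 + 1 + 1 = 3 (the new accept is not ε-reachable since no branch accepts ε)
  ((1·0·0·1)*·0)*·(0|1) → C = 5 + (3−1) = 7 (closure spills across the concat boundary because the left factor accepts ε)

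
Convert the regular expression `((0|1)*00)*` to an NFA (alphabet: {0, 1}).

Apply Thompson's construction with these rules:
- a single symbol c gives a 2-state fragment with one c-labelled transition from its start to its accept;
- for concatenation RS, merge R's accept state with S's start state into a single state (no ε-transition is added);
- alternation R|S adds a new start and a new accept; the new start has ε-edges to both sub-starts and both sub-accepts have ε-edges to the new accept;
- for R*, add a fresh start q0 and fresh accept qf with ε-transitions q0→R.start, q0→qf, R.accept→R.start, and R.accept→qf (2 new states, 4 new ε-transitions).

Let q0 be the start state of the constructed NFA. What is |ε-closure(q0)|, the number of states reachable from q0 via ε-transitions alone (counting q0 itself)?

7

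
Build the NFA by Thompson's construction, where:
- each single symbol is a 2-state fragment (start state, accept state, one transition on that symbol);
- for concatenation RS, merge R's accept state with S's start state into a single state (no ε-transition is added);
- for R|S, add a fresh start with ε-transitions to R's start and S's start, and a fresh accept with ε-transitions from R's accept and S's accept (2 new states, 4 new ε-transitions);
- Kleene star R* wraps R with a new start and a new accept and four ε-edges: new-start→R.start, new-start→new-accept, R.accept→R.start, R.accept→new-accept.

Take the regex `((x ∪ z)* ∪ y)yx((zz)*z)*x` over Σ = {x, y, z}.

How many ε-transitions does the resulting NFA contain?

20

Bottom-up over the parse tree:
Each of the 9 symbol leaves contributes 0 ε-transitions.
  x ∪ z — 4 ε-transitions
  (x ∪ z)* — 8 ε-transitions
  (x ∪ z)* ∪ y — 12 ε-transitions
  zz — 0 ε-transitions
  (zz)* — 4 ε-transitions
  (zz)*z — 4 ε-transitions
  ((zz)*z)* — 8 ε-transitions
  ((x ∪ z)* ∪ y)yx((zz)*z)*x — 20 ε-transitions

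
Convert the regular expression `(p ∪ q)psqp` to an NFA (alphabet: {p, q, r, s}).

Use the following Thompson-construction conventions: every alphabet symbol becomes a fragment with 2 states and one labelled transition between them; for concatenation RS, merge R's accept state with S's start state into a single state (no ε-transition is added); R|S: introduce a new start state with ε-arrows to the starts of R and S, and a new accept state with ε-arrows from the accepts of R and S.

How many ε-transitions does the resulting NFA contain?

Building bottom-up:
Each of the 6 symbol leaves contributes 0 ε-transitions.
  p ∪ q = 4 ε-transitions
  (p ∪ q)psqp = 4 ε-transitions

4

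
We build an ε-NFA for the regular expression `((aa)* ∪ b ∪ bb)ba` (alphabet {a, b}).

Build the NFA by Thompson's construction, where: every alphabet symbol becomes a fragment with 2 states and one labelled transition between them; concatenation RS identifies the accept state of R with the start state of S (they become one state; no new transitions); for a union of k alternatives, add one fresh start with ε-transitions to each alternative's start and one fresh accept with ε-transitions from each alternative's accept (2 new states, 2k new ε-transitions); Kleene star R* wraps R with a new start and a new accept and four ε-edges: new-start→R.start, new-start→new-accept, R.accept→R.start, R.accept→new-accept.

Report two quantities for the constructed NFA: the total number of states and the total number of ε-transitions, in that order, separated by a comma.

By structural recursion:
Each of the 7 symbol leaves contributes 2 states and 0 ε-transitions.
  aa = 3 states, 0 ε-transitions
  (aa)* = 5 states, 4 ε-transitions
  bb = 3 states, 0 ε-transitions
  (aa)* ∪ b ∪ bb = 12 states, 10 ε-transitions
  ((aa)* ∪ b ∪ bb)ba = 14 states, 10 ε-transitions

14, 10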